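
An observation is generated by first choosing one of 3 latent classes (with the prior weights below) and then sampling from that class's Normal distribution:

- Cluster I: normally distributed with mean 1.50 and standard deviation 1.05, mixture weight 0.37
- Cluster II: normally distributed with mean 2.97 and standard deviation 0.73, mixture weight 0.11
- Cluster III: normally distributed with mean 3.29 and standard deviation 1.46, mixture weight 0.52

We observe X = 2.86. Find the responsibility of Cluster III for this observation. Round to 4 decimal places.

By Bayes' theorem, P(k | x) = P(Z=k) f_k(x) / Σ_j P(Z=j) f_j(x).
Normal densities:
  L_I = (1/(1.05·√(2π)))·exp(−(2.86−1.50)²/(2·1.05²)) = 0.379945·exp(-0.83882) = 0.16422
  L_II = (1/(0.73·√(2π)))·exp(−(2.86−2.97)²/(2·0.73²)) = 0.546496·exp(-0.01135) = 0.540327
  L_III = (1/(1.46·√(2π)))·exp(−(2.86−3.29)²/(2·1.46²)) = 0.273248·exp(-0.04337) = 0.26165
Weight by the priors:
  P(Z=I)·L_I = 0.37 × 0.16422 = 0.0607613
  P(Z=II)·L_II = 0.11 × 0.540327 = 0.059436
  P(Z=III)·L_III = 0.52 × 0.26165 = 0.136058
Sum: 0.0607613 + 0.059436 + 0.136058 = 0.256255
So the posterior for Cluster III is 0.136058 / 0.256255 ≈ 0.5309.

0.5309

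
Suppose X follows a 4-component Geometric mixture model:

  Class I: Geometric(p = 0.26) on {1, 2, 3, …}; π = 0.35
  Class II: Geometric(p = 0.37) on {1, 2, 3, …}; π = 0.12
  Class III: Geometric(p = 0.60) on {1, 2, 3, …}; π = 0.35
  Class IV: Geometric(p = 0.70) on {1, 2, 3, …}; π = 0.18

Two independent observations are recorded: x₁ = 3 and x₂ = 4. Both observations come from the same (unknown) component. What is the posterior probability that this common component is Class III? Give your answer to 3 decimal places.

0.154

By Bayes' theorem, P(k | x) = π_k f_k(x) / Σ_j π_j f_j(x).
Since both observations come from the same component, the likelihood for component k is f_k(x₁)·f_k(x₂).
  L_I = [0.26·(1−0.26)^2 = 0.26·0.5476 = 0.142376] × [0.105358] = 0.0150005
  L_II = [0.37·(1−0.37)^2 = 0.37·0.3969 = 0.146853] × [0.0925174] = 0.0135865
  L_III = [0.60·(1−0.60)^2 = 0.60·0.16 = 0.096] × [0.0384] = 0.0036864
  L_IV = [0.70·(1−0.70)^2 = 0.70·0.09 = 0.063] × [0.0189] = 0.0011907
Unnormalised posteriors:
  π_I·L_I = 0.35 × 0.0150005 = 0.00525017
  π_II·L_II = 0.12 × 0.0135865 = 0.00163037
  π_III·L_III = 0.35 × 0.0036864 = 0.00129024
  π_IV·L_IV = 0.18 × 0.0011907 = 0.000214326
Evidence: 0.00525017 + 0.00163037 + 0.00129024 + 0.000214326 = 0.00838511
P(Class III | data) = 0.00129024 / 0.00838511 ≈ 0.154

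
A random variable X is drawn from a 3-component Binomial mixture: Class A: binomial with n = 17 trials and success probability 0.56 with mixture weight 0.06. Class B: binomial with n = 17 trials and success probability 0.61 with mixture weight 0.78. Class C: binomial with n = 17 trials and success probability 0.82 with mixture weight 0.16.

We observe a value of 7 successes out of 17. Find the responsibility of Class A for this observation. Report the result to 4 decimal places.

0.1237

Apply Bayes' rule: the posterior for each component is proportional to its prior times its likelihood at x.
Component likelihoods at x = 7 successes out of 17:
  L_A = 0.091352
  L_B = 0.0497542
  L_C = 0.0001731
Unnormalised posteriors:
  π_A·L_A = 0.06 × 0.091352 = 0.00548112
  π_B·L_B = 0.78 × 0.0497542 = 0.0388083
  π_C·L_C = 0.16 × 0.0001731 = 2.7696e-05
Marginal: 0.00548112 + 0.0388083 + 2.7696e-05 = 0.0443171
P(Class A | data) ≈ 0.1237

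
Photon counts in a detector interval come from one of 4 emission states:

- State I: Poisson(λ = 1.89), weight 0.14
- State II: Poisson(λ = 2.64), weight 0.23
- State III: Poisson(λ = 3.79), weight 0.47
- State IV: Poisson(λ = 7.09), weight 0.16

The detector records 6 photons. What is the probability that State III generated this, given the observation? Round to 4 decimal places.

P(component k | x) = P(Z=k)·f_k(x) / marginal(x), where marginal(x) = Σ_j P(Z=j)·f_j(x).
Poisson probabilities:
  f_I = e^(−1.89)·1.89^6/6! = 0.00956361
  f_II = e^(−2.64)·2.64^6/6! = 0.0335547
  f_III = e^(−3.79)·3.79^6/6! = 0.0930094
  f_IV = e^(−7.09)·7.09^6/6! = 0.147027
Prior × likelihood for each component:
  P(Z=I)·f_I = 0.14 × 0.00956361 = 0.00133891
  P(Z=II)·f_II = 0.23 × 0.0335547 = 0.00771759
  P(Z=III)·f_III = 0.47 × 0.0930094 = 0.0437144
  P(Z=IV)·f_IV = 0.16 × 0.147027 = 0.0235243
Evidence: 0.00133891 + 0.00771759 + 0.0437144 + 0.0235243 = 0.0762952
P(State III | 6 photons) ≈ 0.5730

0.5730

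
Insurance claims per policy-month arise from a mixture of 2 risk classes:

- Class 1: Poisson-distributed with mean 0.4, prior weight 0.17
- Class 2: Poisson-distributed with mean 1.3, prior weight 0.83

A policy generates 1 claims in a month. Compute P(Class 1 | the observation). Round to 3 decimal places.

Posterior ∝ prior × likelihood, so P(k | x) ∝ w_k f_k(x); normalise over all components.
Component likelihoods at x = 1 claims:
  p_1 = 0.268128
  p_2 = 0.354291
Multiply by the mixture weights:
  w_1·p_1 = 0.17 × 0.268128 = 0.0455818
  w_2·p_2 = 0.83 × 0.354291 = 0.294062
Marginal: 0.0455818 + 0.294062 = 0.339644
So the posterior for Class 1 is 0.0455818 / 0.339644 ≈ 0.134.

0.134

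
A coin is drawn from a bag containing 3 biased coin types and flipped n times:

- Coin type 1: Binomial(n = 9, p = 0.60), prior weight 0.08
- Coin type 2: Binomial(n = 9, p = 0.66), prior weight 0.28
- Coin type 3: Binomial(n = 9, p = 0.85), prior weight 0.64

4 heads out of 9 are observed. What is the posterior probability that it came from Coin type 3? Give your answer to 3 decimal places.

Apply Bayes' rule: the posterior for each component is proportional to its prior times its likelihood at x.
Binomial probabilities:
  L_1 = C(9,4)·0.60^4·0.40^5 = 126·0.1296·0.01024 = 0.167215
  L_2 = C(9,4)·0.66^4·0.34^5 = 126·0.189747·0.00454354 = 0.108628
  L_3 = C(9,4)·0.85^4·0.15^5 = 126·0.522006·7.59375e-05 = 0.00499462
Prior × likelihood for each component:
  π_1·L_1 = 0.08 × 0.167215 = 0.0133772
  π_2·L_2 = 0.28 × 0.108628 = 0.0304158
  π_3·L_3 = 0.64 × 0.00499462 = 0.00319656
Marginal: 0.0133772 + 0.0304158 + 0.00319656 = 0.0469895
P(Coin type 3 | 4 heads out of 9) = 0.00319656 / 0.0469895 ≈ 0.068

0.068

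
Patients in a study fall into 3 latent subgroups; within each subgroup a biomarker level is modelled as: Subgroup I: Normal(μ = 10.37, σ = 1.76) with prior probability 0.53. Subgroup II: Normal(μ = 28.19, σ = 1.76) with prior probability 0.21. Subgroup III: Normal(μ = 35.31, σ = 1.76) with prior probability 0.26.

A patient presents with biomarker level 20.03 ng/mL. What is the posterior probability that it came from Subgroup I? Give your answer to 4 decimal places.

0.0326

Apply Bayes' rule: the posterior for each component is proportional to its prior times its likelihood at x.
Evaluate each component's likelihood at the observed value:
  L_I = 6.51341e-08
  L_II = 4.87112e-06
  L_III = 9.7308e-18
Weight by the priors:
  w_I·L_I = 0.53 × 6.51341e-08 = 3.45211e-08
  w_II·L_II = 0.21 × 4.87112e-06 = 1.02294e-06
  w_III·L_III = 0.26 × 9.7308e-18 = 2.53001e-18
Evidence: 3.45211e-08 + 1.02294e-06 + 2.53001e-18 = 1.05746e-06
Responsibility of Subgroup I: 3.45211e-08 / 1.05746e-06 ≈ 0.0326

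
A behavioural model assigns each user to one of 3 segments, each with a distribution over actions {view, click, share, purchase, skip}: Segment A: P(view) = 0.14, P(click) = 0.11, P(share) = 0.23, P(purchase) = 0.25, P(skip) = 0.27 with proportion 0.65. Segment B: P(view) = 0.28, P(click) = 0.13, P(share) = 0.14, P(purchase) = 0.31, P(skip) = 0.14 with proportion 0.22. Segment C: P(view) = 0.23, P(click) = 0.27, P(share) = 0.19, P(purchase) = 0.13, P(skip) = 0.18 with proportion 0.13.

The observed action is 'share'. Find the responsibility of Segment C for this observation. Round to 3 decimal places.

Apply Bayes' rule: the posterior for each component is proportional to its prior times its likelihood at x.
Categorical probabilities:
  L_A = 0.23
  L_B = 0.14
  L_C = 0.19
Unnormalised posteriors:
  w_A·L_A = 0.65 × 0.23 = 0.1495
  w_B·L_B = 0.22 × 0.14 = 0.0308
  w_C·L_C = 0.13 × 0.19 = 0.0247
Marginal: 0.1495 + 0.0308 + 0.0247 = 0.205
Responsibility of Segment C: 0.0247 / 0.205 ≈ 0.120

0.120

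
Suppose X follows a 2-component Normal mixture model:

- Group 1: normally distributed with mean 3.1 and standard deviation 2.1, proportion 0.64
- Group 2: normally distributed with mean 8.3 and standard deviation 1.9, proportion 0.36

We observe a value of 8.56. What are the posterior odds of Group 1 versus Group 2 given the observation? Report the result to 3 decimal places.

0.055

Since P(k|x) ∝ w_k f_k(x), the posterior odds are w_i f_i(x) / (w_j f_j(x)).
Normal densities:
  f_1 = (1/(2.1·√(2π)))·exp(−(8.56−3.1)²/(2·2.1²)) = 0.189973·exp(-3.38000) = 0.00646808
  f_2 = (1/(1.9·√(2π)))·exp(−(8.56−8.3)²/(2·1.9²)) = 0.209970·exp(-0.00936) = 0.208013
Odds = (0.64/0.36) × (0.00646808/0.208013) = 1.77778 × 0.0310946 ≈ 0.055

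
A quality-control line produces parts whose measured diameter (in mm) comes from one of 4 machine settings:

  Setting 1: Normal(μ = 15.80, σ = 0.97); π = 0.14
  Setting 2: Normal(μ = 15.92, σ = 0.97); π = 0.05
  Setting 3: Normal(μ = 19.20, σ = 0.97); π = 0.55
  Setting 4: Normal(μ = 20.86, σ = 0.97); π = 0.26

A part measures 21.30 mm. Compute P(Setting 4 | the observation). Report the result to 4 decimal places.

0.8163

By Bayes' theorem, P(k | x) = w_k f_k(x) / Σ_j w_j f_j(x).
Evaluate each component's likelihood at the observed value:
  L_1 = (1/(0.97·√(2π)))·exp(−(21.30−15.80)²/(2·0.97²)) = 0.411281·exp(-16.07503) = 4.29378e-08
  L_2 = (1/(0.97·√(2π)))·exp(−(21.30−15.92)²/(2·0.97²)) = 0.411281·exp(-15.38123) = 8.5932e-08
  L_3 = (1/(0.97·√(2π)))·exp(−(21.30−19.20)²/(2·0.97²)) = 0.411281·exp(-2.34350) = 0.0394792
  L_4 = (1/(0.97·√(2π)))·exp(−(21.30−20.86)²/(2·0.97²)) = 0.411281·exp(-0.10288) = 0.371072
Weight by the priors:
  w_1·L_1 = 0.14 × 4.29378e-08 = 6.01129e-09
  w_2·L_2 = 0.05 × 8.5932e-08 = 4.2966e-09
  w_3·L_3 = 0.55 × 0.0394792 = 0.0217136
  w_4·L_4 = 0.26 × 0.371072 = 0.0964787
Denominator: 6.01129e-09 + 4.2966e-09 + 0.0217136 + 0.0964787 = 0.118192
Responsibility of Setting 4: 0.0964787 / 0.118192 ≈ 0.8163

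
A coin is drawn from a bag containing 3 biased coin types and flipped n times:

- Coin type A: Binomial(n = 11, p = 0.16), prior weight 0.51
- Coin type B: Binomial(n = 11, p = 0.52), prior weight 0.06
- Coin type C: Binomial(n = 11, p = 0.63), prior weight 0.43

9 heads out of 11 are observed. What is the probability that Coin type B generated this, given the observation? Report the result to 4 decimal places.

The responsibility of component k is P(Z=k) f_k(x) divided by Σ_j P(Z=j) f_j(x).
Component likelihoods at x = 9 heads out of 11:
  p_A = 2.66687e-06
  p_B = 0.035227
  p_C = 0.117715
Unnormalised posteriors:
  P(Z=A)·p_A = 0.51 × 2.66687e-06 = 1.3601e-06
  P(Z=B)·p_B = 0.06 × 0.035227 = 0.00211362
  P(Z=C)·p_C = 0.43 × 0.117715 = 0.0506174
Normaliser: 1.3601e-06 + 0.00211362 + 0.0506174 = 0.0527323
Responsibility of Coin type B: 0.00211362 / 0.0527323 ≈ 0.0401

0.0401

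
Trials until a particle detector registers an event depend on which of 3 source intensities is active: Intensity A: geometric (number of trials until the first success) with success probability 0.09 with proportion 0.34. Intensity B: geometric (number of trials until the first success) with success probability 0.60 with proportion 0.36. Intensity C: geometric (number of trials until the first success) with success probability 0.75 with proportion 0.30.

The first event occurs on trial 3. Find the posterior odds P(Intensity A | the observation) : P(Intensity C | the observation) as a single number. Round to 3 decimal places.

Since P(k|x) ∝ w_k f_k(x), the posterior odds are w_i f_i(x) / (w_j f_j(x)).
Evaluate each component's likelihood at the observed value:
  f_A = 0.074529
  f_B = 0.096
  f_C = 0.046875
Posterior odds = (w_A·f_A) / (w_C·f_C) = (0.34·0.074529) / (0.30·0.046875) = 0.0253399 / 0.0140625 ≈ 1.802

1.802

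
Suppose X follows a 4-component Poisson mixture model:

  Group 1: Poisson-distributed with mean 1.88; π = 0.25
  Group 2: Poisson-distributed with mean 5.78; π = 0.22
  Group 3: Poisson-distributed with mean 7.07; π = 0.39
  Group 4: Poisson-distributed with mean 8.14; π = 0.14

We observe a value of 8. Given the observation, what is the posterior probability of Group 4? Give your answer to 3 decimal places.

The responsibility of component k is P(Z=k) f_k(x) divided by Σ_j P(Z=j) f_j(x).
Evaluate each component's likelihood at the observed value:
  f_1 = 0.000590566
  f_2 = 0.0954289
  f_3 = 0.131635
  f_4 = 0.139418
Unnormalised posteriors:
  P(Z=1)·f_1 = 0.25 × 0.000590566 = 0.000147642
  P(Z=2)·f_2 = 0.22 × 0.0954289 = 0.0209944
  P(Z=3)·f_3 = 0.39 × 0.131635 = 0.0513378
  P(Z=4)·f_4 = 0.14 × 0.139418 = 0.0195185
Sum: 0.000147642 + 0.0209944 + 0.0513378 + 0.0195185 = 0.0919983
So the posterior for Group 4 is 0.0195185 / 0.0919983 ≈ 0.212.

0.212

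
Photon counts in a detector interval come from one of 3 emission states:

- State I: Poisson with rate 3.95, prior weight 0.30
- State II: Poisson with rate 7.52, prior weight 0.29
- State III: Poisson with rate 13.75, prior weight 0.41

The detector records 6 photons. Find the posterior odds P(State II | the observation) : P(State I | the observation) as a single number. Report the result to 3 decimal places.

The posterior odds equal the prior odds times the likelihood ratio: (w_i/w_j)·(f_i(x)/f_j(x)).
Evaluate each component's likelihood at the observed value:
  L_I = e^(−3.95)·3.95^6/6! = 0.101575
  L_II = e^(−7.52)·7.52^6/6! = 0.13617
  L_III = e^(−13.75)·13.75^6/6! = 0.0100215
Odds = (0.29/0.30) × (0.13617/0.101575) = 0.966667 × 1.34058 ≈ 1.296

1.296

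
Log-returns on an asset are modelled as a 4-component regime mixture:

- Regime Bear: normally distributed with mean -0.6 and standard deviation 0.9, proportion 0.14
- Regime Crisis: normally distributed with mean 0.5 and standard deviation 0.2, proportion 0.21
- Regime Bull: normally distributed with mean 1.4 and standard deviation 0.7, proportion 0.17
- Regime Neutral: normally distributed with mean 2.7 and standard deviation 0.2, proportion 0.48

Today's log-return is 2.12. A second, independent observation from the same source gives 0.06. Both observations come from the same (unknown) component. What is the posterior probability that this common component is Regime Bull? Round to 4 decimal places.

Posterior ∝ prior × likelihood, so P(k | x) ∝ w_k f_k(x); normalise over all components.
Since both observations come from the same component, the likelihood for component k is f_k(x₁)·f_k(x₂).
  L_Bear = [0.00460556] × [0.338759] = 0.00156017
  L_Crisis = [1.1294e-14] × [0.177373] = 2.00326e-15
  L_Bull = [0.335799] × [0.0912175] = 0.0306307
  L_Neutral = [0.0297627] × [2.91169e-38] = 8.66596e-40
Unnormalised posteriors:
  w_Bear·L_Bear = 0.14 × 0.00156017 = 0.000218424
  w_Crisis·L_Crisis = 0.21 × 2.00326e-15 = 4.20684e-16
  w_Bull·L_Bull = 0.17 × 0.0306307 = 0.00520722
  w_Neutral·L_Neutral = 0.48 × 8.66596e-40 = 4.15966e-40
Sum: 0.000218424 + 4.20684e-16 + 0.00520722 + 4.15966e-40 = 0.00542565
Responsibility of Regime Bull: 0.00520722 / 0.00542565 ≈ 0.9597

0.9597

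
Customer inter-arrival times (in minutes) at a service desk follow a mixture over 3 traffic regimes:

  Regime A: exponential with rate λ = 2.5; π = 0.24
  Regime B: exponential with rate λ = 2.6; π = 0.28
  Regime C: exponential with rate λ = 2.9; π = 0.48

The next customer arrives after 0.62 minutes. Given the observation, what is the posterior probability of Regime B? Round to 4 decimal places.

By Bayes' theorem, P(k | x) = P(Z=k) f_k(x) / Σ_j P(Z=j) f_j(x).
Evaluate each component's likelihood at the observed value:
  p_A = 2.5·e^(−2.5·0.62) = 2.5·e^(−1.5500) = 0.53062
  p_B = 2.6·e^(−2.6·0.62) = 2.6·e^(−1.6120) = 0.518669
  p_C = 2.9·e^(−2.9·0.62) = 2.9·e^(−1.7980) = 0.480326
Weight by the priors:
  P(Z=A)·p_A = 0.24 × 0.53062 = 0.127349
  P(Z=B)·p_B = 0.28 × 0.518669 = 0.145227
  P(Z=C)·p_C = 0.48 × 0.480326 = 0.230557
Denominator: 0.127349 + 0.145227 + 0.230557 = 0.503133
Responsibility of Regime B: 0.145227 / 0.503133 ≈ 0.2886

0.2886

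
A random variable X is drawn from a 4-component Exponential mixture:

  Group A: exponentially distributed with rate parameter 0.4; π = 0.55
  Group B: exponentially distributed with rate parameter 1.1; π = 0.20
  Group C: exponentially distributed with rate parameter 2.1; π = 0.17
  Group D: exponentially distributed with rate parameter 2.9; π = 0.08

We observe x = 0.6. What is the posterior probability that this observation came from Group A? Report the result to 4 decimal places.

0.4036

Apply Bayes' rule: the posterior for each component is proportional to its prior times its likelihood at x.
Exponential densities:
  p_A = 0.314651
  p_B = 0.568536
  p_C = 0.595673
  p_D = 0.509009
Unnormalised posteriors:
  π_A·p_A = 0.55 × 0.314651 = 0.173058
  π_B·p_B = 0.20 × 0.568536 = 0.113707
  π_C·p_C = 0.17 × 0.595673 = 0.101264
  π_D·p_D = 0.08 × 0.509009 = 0.0407207
Evidence: 0.173058 + 0.113707 + 0.101264 + 0.0407207 = 0.428751
P(Group A | the observation) = 0.173058 / 0.428751 ≈ 0.4036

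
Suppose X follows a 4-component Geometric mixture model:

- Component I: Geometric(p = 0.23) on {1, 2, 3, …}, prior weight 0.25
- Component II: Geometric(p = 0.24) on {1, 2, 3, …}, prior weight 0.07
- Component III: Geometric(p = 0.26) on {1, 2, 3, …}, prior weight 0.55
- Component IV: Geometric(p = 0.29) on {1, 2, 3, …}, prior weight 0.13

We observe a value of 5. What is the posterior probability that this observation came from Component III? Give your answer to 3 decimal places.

0.548

By Bayes' theorem, P(k | x) = P(Z=k) f_k(x) / Σ_j P(Z=j) f_j(x).
Component likelihoods at x = 5:
  p_I = 0.23·(1−0.23)^4 = 0.23·0.35153 = 0.080852
  p_II = 0.24·(1−0.24)^4 = 0.24·0.333622 = 0.0800692
  p_III = 0.26·(1−0.26)^4 = 0.26·0.299866 = 0.0779651
  p_IV = 0.29·(1−0.29)^4 = 0.29·0.254117 = 0.0736939
Unnormalised posteriors:
  P(Z=I)·p_I = 0.25 × 0.080852 = 0.020213
  P(Z=II)·p_II = 0.07 × 0.0800692 = 0.00560485
  P(Z=III)·p_III = 0.55 × 0.0779651 = 0.0428808
  P(Z=IV)·p_IV = 0.13 × 0.0736939 = 0.0095802
Evidence: 0.020213 + 0.00560485 + 0.0428808 + 0.0095802 = 0.0782789
Responsibility of Component III: 0.0428808 / 0.0782789 ≈ 0.548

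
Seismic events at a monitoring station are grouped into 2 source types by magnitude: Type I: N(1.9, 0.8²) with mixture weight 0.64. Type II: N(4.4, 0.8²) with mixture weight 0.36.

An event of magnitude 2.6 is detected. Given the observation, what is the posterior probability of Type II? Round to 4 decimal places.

0.0616

P(component k | x) = π_k·f_k(x) / marginal(x), where marginal(x) = Σ_j π_j·f_j(x).
Normal densities:
  f_I = 0.340069
  f_II = 0.0396746
Unnormalised posteriors:
  π_I·f_I = 0.64 × 0.340069 = 0.217644
  π_II·f_II = 0.36 × 0.0396746 = 0.0142828
Sum: 0.217644 + 0.0142828 = 0.231927
So the posterior for Type II is 0.0142828 / 0.231927 ≈ 0.0616.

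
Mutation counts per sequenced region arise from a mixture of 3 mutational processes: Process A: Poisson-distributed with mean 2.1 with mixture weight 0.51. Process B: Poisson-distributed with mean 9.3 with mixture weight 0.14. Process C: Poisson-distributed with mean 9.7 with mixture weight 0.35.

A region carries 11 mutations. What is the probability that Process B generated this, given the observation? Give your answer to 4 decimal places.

Apply Bayes' rule: the posterior for each component is proportional to its prior times its likelihood at x.
Poisson probabilities:
  L_A = e^(−2.1)·2.1^11/11! = 1.07458e-05
  L_B = e^(−9.3)·9.3^11/11! = 0.10309
  L_C = e^(−9.7)·9.7^11/11! = 0.109819
Multiply by the mixture weights:
  π_A·L_A = 0.51 × 1.07458e-05 = 5.48035e-06
  π_B·L_B = 0.14 × 0.10309 = 0.0144326
  π_C·L_C = 0.35 × 0.109819 = 0.0384366
Evidence: 5.48035e-06 + 0.0144326 + 0.0384366 = 0.0528747
P(Process B | x) ≈ 0.2730

0.2730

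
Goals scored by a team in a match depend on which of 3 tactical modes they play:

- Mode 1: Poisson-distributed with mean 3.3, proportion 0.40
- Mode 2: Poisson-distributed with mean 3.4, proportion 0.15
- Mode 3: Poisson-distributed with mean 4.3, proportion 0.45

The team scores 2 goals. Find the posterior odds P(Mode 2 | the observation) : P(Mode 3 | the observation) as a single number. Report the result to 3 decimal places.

0.513

The posterior odds equal the prior odds times the likelihood ratio: (π_i/π_j)·(f_i(x)/f_j(x)).
Component likelihoods at x = 2 goals:
  L_1 = e^(−3.3)·3.3^2/2! = 0.200829
  L_2 = e^(−3.4)·3.4^2/2! = 0.192898
  L_3 = e^(−4.3)·4.3^2/2! = 0.125441
Odds = (0.15/0.45) × (0.192898/0.125441) = 0.333333 × 1.53775 ≈ 0.513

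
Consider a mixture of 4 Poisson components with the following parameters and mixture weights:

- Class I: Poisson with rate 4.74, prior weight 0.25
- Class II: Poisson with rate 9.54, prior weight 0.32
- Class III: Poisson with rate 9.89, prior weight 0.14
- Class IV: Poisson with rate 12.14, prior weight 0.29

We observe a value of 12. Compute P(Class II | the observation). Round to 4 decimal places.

0.3690

By Bayes' theorem, P(k | x) = w_k f_k(x) / Σ_j w_j f_j(x).
Poisson probabilities:
  L_I = e^(−4.74)·4.74^12/12! = 0.00234664
  L_II = e^(−9.54)·9.54^12/12! = 0.0853246
  L_III = e^(−9.89)·9.89^12/12! = 0.0926501
  L_IV = e^(−12.14)·12.14^12/12! = 0.114275
Unnormalised posteriors:
  w_I·L_I = 0.25 × 0.00234664 = 0.000586661
  w_II·L_II = 0.32 × 0.0853246 = 0.0273039
  w_III·L_III = 0.14 × 0.0926501 = 0.012971
  w_IV·L_IV = 0.29 × 0.114275 = 0.0331398
Denominator: 0.000586661 + 0.0273039 + 0.012971 + 0.0331398 = 0.0740014
Responsibility of Class II: 0.0273039 / 0.0740014 ≈ 0.3690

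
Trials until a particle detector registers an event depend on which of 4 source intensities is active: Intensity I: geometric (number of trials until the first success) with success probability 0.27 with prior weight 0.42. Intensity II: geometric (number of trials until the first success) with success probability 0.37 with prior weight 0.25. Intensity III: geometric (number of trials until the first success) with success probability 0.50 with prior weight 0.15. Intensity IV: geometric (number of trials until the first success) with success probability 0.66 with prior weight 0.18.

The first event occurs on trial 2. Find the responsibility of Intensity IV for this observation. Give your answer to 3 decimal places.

0.184

Posterior ∝ prior × likelihood, so P(k | x) ∝ π_k f_k(x); normalise over all components.
Component likelihoods at x = 2:
  p_I = 0.27·(1−0.27)^1 = 0.27·0.73 = 0.1971
  p_II = 0.37·(1−0.37)^1 = 0.37·0.63 = 0.2331
  p_III = 0.50·(1−0.50)^1 = 0.50·0.5 = 0.25
  p_IV = 0.66·(1−0.66)^1 = 0.66·0.34 = 0.2244
Weight by the priors:
  π_I·p_I = 0.42 × 0.1971 = 0.082782
  π_II·p_II = 0.25 × 0.2331 = 0.058275
  π_III·p_III = 0.15 × 0.25 = 0.0375
  π_IV·p_IV = 0.18 × 0.2244 = 0.040392
Marginal: 0.082782 + 0.058275 + 0.0375 + 0.040392 = 0.218949
P(Intensity IV | x) ≈ 0.184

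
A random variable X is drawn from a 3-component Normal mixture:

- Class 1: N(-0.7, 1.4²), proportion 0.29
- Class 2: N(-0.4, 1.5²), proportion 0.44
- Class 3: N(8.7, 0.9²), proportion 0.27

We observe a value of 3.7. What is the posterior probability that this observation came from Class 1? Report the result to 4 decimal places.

0.1749

By Bayes' theorem, P(k | x) = P(Z=k) f_k(x) / Σ_j P(Z=j) f_j(x).
Normal densities:
  L_1 = 0.00204126
  L_2 = 0.00634582
  L_3 = 8.80222e-08
Weight by the priors:
  P(Z=1)·L_1 = 0.29 × 0.00204126 = 0.000591966
  P(Z=2)·L_2 = 0.44 × 0.00634582 = 0.00279216
  P(Z=3)·L_3 = 0.27 × 8.80222e-08 = 2.3766e-08
Evidence: 0.000591966 + 0.00279216 + 2.3766e-08 = 0.00338415
P(Class 1 | data) ≈ 0.1749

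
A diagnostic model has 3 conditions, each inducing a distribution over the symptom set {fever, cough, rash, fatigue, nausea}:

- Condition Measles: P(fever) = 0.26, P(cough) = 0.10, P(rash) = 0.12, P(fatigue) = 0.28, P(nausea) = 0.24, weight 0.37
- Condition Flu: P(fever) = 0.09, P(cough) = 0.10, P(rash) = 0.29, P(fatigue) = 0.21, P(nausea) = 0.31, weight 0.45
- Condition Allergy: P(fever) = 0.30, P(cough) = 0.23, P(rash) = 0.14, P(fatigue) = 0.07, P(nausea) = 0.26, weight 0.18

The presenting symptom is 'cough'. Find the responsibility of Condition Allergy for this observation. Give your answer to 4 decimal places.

The responsibility of component k is π_k f_k(x) divided by Σ_j π_j f_j(x).
Evaluate each component's likelihood at the observed value:
  L_Measles = 0.1
  L_Flu = 0.1
  L_Allergy = 0.23
Weight by the priors:
  π_Measles·L_Measles = 0.37 × 0.1 = 0.037
  π_Flu·L_Flu = 0.45 × 0.1 = 0.045
  π_Allergy·L_Allergy = 0.18 × 0.23 = 0.0414
Sum: 0.037 + 0.045 + 0.0414 = 0.1234
Responsibility of Condition Allergy: 0.0414 / 0.1234 ≈ 0.3355

0.3355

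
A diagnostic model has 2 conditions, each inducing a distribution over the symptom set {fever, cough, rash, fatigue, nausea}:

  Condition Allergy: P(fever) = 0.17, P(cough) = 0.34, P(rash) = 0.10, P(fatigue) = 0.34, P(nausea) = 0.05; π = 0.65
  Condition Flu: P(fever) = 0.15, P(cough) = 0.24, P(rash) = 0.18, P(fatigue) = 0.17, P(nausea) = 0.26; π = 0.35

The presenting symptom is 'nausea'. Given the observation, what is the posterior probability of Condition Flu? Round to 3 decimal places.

Posterior ∝ prior × likelihood, so P(k | x) ∝ π_k f_k(x); normalise over all components.
Evaluate each component's likelihood at the observed value:
  L_Allergy = P(nausea | comp) = 0.05
  L_Flu = P(nausea | comp) = 0.26
Multiply by the mixture weights:
  π_Allergy·L_Allergy = 0.65 × 0.05 = 0.0325
  π_Flu·L_Flu = 0.35 × 0.26 = 0.091
Marginal: 0.0325 + 0.091 = 0.1235
So the posterior for Condition Flu is 0.091 / 0.1235 ≈ 0.737.

0.737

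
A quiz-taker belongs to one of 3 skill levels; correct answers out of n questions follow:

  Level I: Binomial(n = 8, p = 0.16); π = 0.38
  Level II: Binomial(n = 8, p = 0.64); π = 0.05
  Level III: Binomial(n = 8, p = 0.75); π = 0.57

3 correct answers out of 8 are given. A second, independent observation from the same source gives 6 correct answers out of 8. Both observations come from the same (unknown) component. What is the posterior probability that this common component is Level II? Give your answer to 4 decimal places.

By Bayes' theorem, P(k | x) = π_k f_k(x) / Σ_j π_j f_j(x).
Since both observations come from the same component, the likelihood for component k is f_k(x₁)·f_k(x₂).
  f_I = [0.0959278] × [0.000331464] = 3.17966e-05
  f_II = [0.0887647] × [0.249369] = 0.0221352
  f_III = [0.0230713] × [0.311462] = 0.00718584
Prior × likelihood for each component:
  π_I·f_I = 0.38 × 3.17966e-05 = 1.20827e-05
  π_II·f_II = 0.05 × 0.0221352 = 0.00110676
  π_III·f_III = 0.57 × 0.00718584 = 0.00409593
Normaliser: 1.20827e-05 + 0.00110676 + 0.00409593 = 0.00521477
Responsibility of Level II: 0.00110676 / 0.00521477 ≈ 0.2122

0.2122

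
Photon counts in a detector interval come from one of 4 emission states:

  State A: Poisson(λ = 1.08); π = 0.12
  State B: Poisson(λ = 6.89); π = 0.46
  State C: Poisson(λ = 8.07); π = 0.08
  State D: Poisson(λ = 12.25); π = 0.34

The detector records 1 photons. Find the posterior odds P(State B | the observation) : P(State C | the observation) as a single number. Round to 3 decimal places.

15.976

The posterior odds equal the prior odds times the likelihood ratio: (π_i/π_j)·(f_i(x)/f_j(x)).
Component likelihoods at x = 1 photons:
  L_A = e^(−1.08)·1.08^1/1! = 0.366763
  L_B = e^(−6.89)·6.89^1/1! = 0.00701343
  L_C = e^(−8.07)·8.07^1/1! = 0.00252416
  L_D = e^(−12.25)·12.25^1/1! = 5.86177e-05
0.00322618 / 0.000201933 ≈ 15.976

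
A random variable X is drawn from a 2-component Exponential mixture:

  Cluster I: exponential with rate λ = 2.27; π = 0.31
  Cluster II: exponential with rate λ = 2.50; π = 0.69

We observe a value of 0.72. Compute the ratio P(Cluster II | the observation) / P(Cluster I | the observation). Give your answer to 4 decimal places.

2.0772

Only the two components matter; the odds are (P(Z=i) f_i(x)) / (P(Z=j) f_j(x)).
Component likelihoods at x = 0.72:
  f_I = 0.442807
  f_II = 0.413247
Odds = (0.69/0.31) × (0.413247/0.442807) = 2.22581 × 0.933244 ≈ 2.0772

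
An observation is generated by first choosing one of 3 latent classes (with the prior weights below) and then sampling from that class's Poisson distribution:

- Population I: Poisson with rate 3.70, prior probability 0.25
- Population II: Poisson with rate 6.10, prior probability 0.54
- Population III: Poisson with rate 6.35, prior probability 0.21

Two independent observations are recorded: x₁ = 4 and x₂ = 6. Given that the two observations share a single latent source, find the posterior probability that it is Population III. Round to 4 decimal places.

0.2035

Apply Bayes' rule: the posterior for each component is proportional to its prior times its likelihood at x.
Since both observations come from the same component, the likelihood for component k is f_k(x₁)·f_k(x₂).
  p_I = [0.193066] × [0.0881025] = 0.0170096
  p_II = [0.129393] × [0.160491] = 0.0207664
  p_III = [0.118335] × [0.159052] = 0.0188215
Prior × likelihood for each component:
  w_I·p_I = 0.25 × 0.0170096 = 0.0042524
  w_II·p_II = 0.54 × 0.0207664 = 0.0112139
  w_III·p_III = 0.21 × 0.0188215 = 0.00395251
Denominator: 0.0042524 + 0.0112139 + 0.00395251 = 0.0194188
So the posterior for Population III is 0.00395251 / 0.0194188 ≈ 0.2035.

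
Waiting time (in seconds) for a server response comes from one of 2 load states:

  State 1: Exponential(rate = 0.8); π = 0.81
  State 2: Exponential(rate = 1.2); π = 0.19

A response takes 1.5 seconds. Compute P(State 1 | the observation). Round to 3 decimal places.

0.838

P(component k | x) = P(Z=k)·f_k(x) / marginal(x), where marginal(x) = Σ_j P(Z=j)·f_j(x).
Evaluate each component's likelihood at the observed value:
  p_1 = 0.8·e^(−0.8·1.5) = 0.8·e^(−1.2000) = 0.240955
  p_2 = 1.2·e^(−1.2·1.5) = 1.2·e^(−1.8000) = 0.198359
Prior × likelihood for each component:
  P(Z=1)·p_1 = 0.81 × 0.240955 = 0.195174
  P(Z=2)·p_2 = 0.19 × 0.198359 = 0.0376881
Normaliser: 0.195174 + 0.0376881 = 0.232862
Responsibility of State 1: 0.195174 / 0.232862 ≈ 0.838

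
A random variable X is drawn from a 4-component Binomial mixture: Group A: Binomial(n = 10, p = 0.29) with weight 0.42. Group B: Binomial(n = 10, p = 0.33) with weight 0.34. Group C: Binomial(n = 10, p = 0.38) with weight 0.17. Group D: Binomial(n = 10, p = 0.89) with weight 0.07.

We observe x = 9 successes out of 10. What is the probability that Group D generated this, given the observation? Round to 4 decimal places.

0.9882

P(component k | x) = w_k·f_k(x) / marginal(x), where marginal(x) = Σ_j w_j·f_j(x).
Evaluate each component's likelihood at the observed value:
  f_A = 0.000103001
  f_B = 0.000310957
  f_C = 0.00102434
  f_D = 0.385392
Multiply by the mixture weights:
  w_A·f_A = 0.42 × 0.000103001 = 4.32603e-05
  w_B·f_B = 0.34 × 0.000310957 = 0.000105725
  w_C·f_C = 0.17 × 0.00102434 = 0.000174138
  w_D·f_D = 0.07 × 0.385392 = 0.0269774
Normaliser: 4.32603e-05 + 0.000105725 + 0.000174138 + 0.0269774 = 0.0273006
So the posterior for Group D is 0.0269774 / 0.0273006 ≈ 0.9882.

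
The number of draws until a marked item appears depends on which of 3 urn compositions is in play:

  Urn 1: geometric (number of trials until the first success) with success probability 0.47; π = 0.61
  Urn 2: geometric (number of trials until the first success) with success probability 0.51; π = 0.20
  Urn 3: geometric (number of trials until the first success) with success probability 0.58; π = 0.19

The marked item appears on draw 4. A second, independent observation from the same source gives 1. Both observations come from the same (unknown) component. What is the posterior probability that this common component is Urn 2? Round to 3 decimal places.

By Bayes' theorem, P(k | x) = π_k f_k(x) / Σ_j π_j f_j(x).
Since both observations come from the same component, the likelihood for component k is f_k(x₁)·f_k(x₂).
  p_1 = [0.47·(1−0.47)^3 = 0.47·0.148877 = 0.0699722] × [0.47] = 0.0328869
  p_2 = [0.51·(1−0.51)^3 = 0.51·0.117649 = 0.060001] × [0.51] = 0.0306005
  p_3 = [0.58·(1−0.58)^3 = 0.58·0.074088 = 0.042971] × [0.58] = 0.0249232
Weight by the priors:
  π_1·p_1 = 0.61 × 0.0328869 = 0.020061
  π_2·p_2 = 0.20 × 0.0306005 = 0.0061201
  π_3·p_3 = 0.19 × 0.0249232 = 0.00473541
Marginal: 0.020061 + 0.0061201 + 0.00473541 = 0.0309165
So the posterior for Urn 2 is 0.0061201 / 0.0309165 ≈ 0.198.

0.198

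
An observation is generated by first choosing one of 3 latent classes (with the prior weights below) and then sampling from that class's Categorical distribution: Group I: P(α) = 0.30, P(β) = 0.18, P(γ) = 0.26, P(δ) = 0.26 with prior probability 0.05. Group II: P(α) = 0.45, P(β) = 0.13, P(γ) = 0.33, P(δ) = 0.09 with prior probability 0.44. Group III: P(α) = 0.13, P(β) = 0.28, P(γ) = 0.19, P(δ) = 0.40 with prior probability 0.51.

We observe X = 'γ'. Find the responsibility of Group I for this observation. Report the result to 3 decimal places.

By Bayes' theorem, P(k | x) = P(Z=k) f_k(x) / Σ_j P(Z=j) f_j(x).
Evaluate each component's likelihood at the observed value:
  p_I = P(γ | comp) = 0.26
  p_II = P(γ | comp) = 0.33
  p_III = P(γ | comp) = 0.19
Weight by the priors:
  P(Z=I)·p_I = 0.05 × 0.26 = 0.013
  P(Z=II)·p_II = 0.44 × 0.33 = 0.1452
  P(Z=III)·p_III = 0.51 × 0.19 = 0.0969
Sum: 0.013 + 0.1452 + 0.0969 = 0.2551
So the posterior for Group I is 0.013 / 0.2551 ≈ 0.051.

0.051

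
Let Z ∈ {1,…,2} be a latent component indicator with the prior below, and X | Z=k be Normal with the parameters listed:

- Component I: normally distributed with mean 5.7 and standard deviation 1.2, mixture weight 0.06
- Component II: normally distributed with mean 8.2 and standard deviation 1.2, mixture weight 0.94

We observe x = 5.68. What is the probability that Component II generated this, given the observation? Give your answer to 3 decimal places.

0.633

The responsibility of component k is π_k f_k(x) divided by Σ_j π_j f_j(x).
Component likelihoods at x = 5.68:
  L_I = 0.332406
  L_II = 0.036653
Weight by the priors:
  π_I·L_I = 0.06 × 0.332406 = 0.0199443
  π_II·L_II = 0.94 × 0.036653 = 0.0344538
Denominator: 0.0199443 + 0.0344538 = 0.0543982
So the posterior for Component II is 0.0344538 / 0.0543982 ≈ 0.633.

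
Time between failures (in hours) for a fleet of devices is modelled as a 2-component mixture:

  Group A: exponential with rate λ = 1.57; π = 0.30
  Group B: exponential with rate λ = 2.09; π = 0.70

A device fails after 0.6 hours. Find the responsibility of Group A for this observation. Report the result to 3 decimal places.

P(component k | x) = π_k·f_k(x) / marginal(x), where marginal(x) = Σ_j π_j·f_j(x).
Exponential densities:
  p_A = 1.57·e^(−1.57·0.6) = 1.57·e^(−0.9420) = 0.61206
  p_B = 2.09·e^(−2.09·0.6) = 2.09·e^(−1.2540) = 0.596405
Multiply by the mixture weights:
  π_A·p_A = 0.30 × 0.61206 = 0.183618
  π_B·p_B = 0.70 × 0.596405 = 0.417483
Normaliser: 0.183618 + 0.417483 = 0.601101
So the posterior for Group A is 0.183618 / 0.601101 ≈ 0.305.

0.305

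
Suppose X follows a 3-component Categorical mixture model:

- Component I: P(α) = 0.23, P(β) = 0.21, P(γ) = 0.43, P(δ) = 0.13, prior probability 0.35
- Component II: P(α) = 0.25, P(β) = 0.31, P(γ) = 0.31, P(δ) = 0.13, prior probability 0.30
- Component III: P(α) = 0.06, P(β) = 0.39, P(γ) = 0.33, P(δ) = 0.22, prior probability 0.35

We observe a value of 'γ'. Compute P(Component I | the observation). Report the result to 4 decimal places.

Posterior ∝ prior × likelihood, so P(k | x) ∝ w_k f_k(x); normalise over all components.
Evaluate each component's likelihood at the observed value:
  L_I = P(γ | comp) = 0.43
  L_II = P(γ | comp) = 0.31
  L_III = P(γ | comp) = 0.33
Prior × likelihood for each component:
  w_I·L_I = 0.35 × 0.43 = 0.1505
  w_II·L_II = 0.30 × 0.31 = 0.093
  w_III·L_III = 0.35 × 0.33 = 0.1155
Marginal: 0.1505 + 0.093 + 0.1155 = 0.359
P(Component I | the observation) ≈ 0.4192

0.4192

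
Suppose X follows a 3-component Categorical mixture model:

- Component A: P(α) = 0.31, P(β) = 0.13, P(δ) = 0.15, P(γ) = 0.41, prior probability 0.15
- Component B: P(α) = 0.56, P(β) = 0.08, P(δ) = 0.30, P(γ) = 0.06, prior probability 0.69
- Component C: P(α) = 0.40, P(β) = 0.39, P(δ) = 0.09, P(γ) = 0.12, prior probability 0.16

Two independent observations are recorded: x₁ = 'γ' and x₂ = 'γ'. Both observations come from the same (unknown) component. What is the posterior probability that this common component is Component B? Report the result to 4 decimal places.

0.0828

P(component k | x) = π_k·f_k(x) / marginal(x), where marginal(x) = Σ_j π_j·f_j(x).
Since both observations come from the same component, the likelihood for component k is f_k(x₁)·f_k(x₂).
  L_A = [P(γ | comp) = 0.41] × [0.41] = 0.1681
  L_B = [P(γ | comp) = 0.06] × [0.06] = 0.0036
  L_C = [P(γ | comp) = 0.12] × [0.12] = 0.0144
Multiply by the mixture weights:
  π_A·L_A = 0.15 × 0.1681 = 0.025215
  π_B·L_B = 0.69 × 0.0036 = 0.002484
  π_C·L_C = 0.16 × 0.0144 = 0.002304
Normaliser: 0.025215 + 0.002484 + 0.002304 = 0.030003
P(Component B | x₁,x₂) = 0.002484 / 0.030003 ≈ 0.0828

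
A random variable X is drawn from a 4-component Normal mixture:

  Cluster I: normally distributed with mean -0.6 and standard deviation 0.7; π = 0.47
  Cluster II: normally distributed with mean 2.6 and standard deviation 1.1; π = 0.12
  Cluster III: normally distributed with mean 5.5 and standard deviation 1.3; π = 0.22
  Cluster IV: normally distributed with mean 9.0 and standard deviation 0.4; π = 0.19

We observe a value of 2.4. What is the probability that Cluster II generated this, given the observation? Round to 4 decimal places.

P(component k | x) = π_k·f_k(x) / marginal(x), where marginal(x) = Σ_j π_j·f_j(x).
Normal densities:
  p_I = (1/(0.7·√(2π)))·exp(−(2.4−-0.6)²/(2·0.7²)) = 0.569918·exp(-9.18367) = 5.8532e-05
  p_II = (1/(1.1·√(2π)))·exp(−(2.4−2.6)²/(2·1.1²)) = 0.362675·exp(-0.01653) = 0.356729
  p_III = (1/(1.3·√(2π)))·exp(−(2.4−5.5)²/(2·1.3²)) = 0.306879·exp(-2.84320) = 0.0178724
  p_IV = (1/(0.4·√(2π)))·exp(−(2.4−9.0)²/(2·0.4²)) = 0.997356·exp(-136.12500) = 7.59475e-60
Multiply by the mixture weights:
  π_I·p_I = 0.47 × 5.8532e-05 = 2.751e-05
  π_II·p_II = 0.12 × 0.356729 = 0.0428075
  π_III·p_III = 0.22 × 0.0178724 = 0.00393193
  π_IV·p_IV = 0.19 × 7.59475e-60 = 1.443e-60
Evidence: 2.751e-05 + 0.0428075 + 0.00393193 + 1.443e-60 = 0.046767
P(Cluster II | 2.4) = 0.0428075 / 0.046767 ≈ 0.9153

0.9153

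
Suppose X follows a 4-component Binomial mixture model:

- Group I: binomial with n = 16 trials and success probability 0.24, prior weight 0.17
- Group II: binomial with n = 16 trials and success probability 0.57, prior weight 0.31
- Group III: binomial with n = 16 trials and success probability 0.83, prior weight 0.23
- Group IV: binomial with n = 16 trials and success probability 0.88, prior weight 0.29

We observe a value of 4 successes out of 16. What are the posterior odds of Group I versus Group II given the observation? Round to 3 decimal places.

Posterior odds = (P(Z=i) f_i(x)) / (P(Z=j) f_j(x)); the normalising sum cancels.
Binomial probabilities:
  f_I = C(16,4)·0.24^4·0.76^12 = 1820·0.00331776·0.0371333 = 0.224223
  f_II = C(16,4)·0.57^4·0.43^12 = 1820·0.10556·3.99596e-05 = 0.00767701
  f_III = C(16,4)·0.83^4·0.17^12 = 1820·0.474583·5.82622e-10 = 5.03235e-07
  f_IV = C(16,4)·0.88^4·0.12^12 = 1820·0.599695·8.9161e-12 = 9.73144e-09
0.0381178 / 0.00237987 ≈ 16.017

16.017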